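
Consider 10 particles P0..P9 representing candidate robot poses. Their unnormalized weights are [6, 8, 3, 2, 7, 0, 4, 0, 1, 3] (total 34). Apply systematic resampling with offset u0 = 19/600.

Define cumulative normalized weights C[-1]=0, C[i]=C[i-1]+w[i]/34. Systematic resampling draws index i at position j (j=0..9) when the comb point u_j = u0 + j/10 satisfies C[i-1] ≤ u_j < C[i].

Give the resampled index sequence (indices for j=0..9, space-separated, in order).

0 0 1 1 2 3 4 4 6 9

C = [3/17, 7/17, 1/2, 19/34, 13/17, 13/17, 15/17, 15/17, 31/34, 1]
j=0: u_0=19/600 ∈ [0, 3/17) → index 0
j=1: u_1=79/600 ∈ [0, 3/17) → index 0
j=2: u_2=139/600 ∈ [3/17, 7/17) → index 1
j=3: u_3=199/600 ∈ [3/17, 7/17) → index 1
j=4: u_4=259/600 ∈ [7/17, 1/2) → index 2
j=5: u_5=319/600 ∈ [1/2, 19/34) → index 3
j=6: u_6=379/600 ∈ [19/34, 13/17) → index 4
j=7: u_7=439/600 ∈ [19/34, 13/17) → index 4
j=8: u_8=499/600 ∈ [13/17, 15/17) → index 6
j=9: u_9=559/600 ∈ [31/34, 1) → index 9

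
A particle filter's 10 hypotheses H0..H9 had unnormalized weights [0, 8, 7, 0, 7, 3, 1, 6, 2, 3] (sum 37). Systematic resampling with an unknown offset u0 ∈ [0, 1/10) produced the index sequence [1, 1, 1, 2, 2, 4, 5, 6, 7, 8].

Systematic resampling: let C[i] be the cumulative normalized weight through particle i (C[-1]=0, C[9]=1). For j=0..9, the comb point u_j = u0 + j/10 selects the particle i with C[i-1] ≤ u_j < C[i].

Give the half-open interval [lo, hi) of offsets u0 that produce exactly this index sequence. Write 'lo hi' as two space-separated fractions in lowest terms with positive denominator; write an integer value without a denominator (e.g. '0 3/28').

C = [0, 8/37, 15/37, 15/37, 22/37, 25/37, 26/37, 32/37, 34/37, 1]
j=0 picked index 1: u0 ∈ [0, 8/37)
j=1 picked index 1: u0 ∈ [-1/10, 43/370)
j=2 picked index 1: u0 ∈ [-1/5, 3/185)
j=3 picked index 2: u0 ∈ [-31/370, 39/370)
j=4 picked index 2: u0 ∈ [-34/185, 1/185)
j=5 picked index 4: u0 ∈ [-7/74, 7/74)
j=6 picked index 5: u0 ∈ [-1/185, 14/185)
j=7 picked index 6: u0 ∈ [-9/370, 1/370)
j=8 picked index 7: u0 ∈ [-18/185, 12/185)
j=9 picked index 8: u0 ∈ [-13/370, 7/370)
intersection: [0, 1/370)

0 1/370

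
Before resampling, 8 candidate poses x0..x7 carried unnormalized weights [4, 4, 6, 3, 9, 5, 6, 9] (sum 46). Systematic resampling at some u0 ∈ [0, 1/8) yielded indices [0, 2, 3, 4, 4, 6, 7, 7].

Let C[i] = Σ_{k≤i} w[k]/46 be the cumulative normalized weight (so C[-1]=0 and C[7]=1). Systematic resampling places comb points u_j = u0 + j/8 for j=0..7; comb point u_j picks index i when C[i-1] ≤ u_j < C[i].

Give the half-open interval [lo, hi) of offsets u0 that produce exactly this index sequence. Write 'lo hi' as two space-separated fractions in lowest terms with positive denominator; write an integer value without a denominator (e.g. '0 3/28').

C = [2/23, 4/23, 7/23, 17/46, 13/23, 31/46, 37/46, 1]
j=0 picked index 0: u0 ∈ [0, 2/23)
j=1 picked index 2: u0 ∈ [9/184, 33/184)
j=2 picked index 3: u0 ∈ [5/92, 11/92)
j=3 picked index 4: u0 ∈ [-1/184, 35/184)
j=4 picked index 4: u0 ∈ [-3/23, 3/46)
j=5 picked index 6: u0 ∈ [9/184, 33/184)
j=6 picked index 7: u0 ∈ [5/92, 1/4)
j=7 picked index 7: u0 ∈ [-13/184, 1/8)
intersection: [5/92, 3/46)

5/92 3/46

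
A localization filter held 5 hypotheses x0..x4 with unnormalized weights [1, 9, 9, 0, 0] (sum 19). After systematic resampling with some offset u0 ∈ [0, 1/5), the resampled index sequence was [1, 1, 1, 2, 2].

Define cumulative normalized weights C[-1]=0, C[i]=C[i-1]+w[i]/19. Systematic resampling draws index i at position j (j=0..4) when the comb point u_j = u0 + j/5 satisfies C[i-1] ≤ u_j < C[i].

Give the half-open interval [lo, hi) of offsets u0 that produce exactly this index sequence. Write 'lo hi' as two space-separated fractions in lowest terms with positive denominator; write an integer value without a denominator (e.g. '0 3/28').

1/19 12/95

C = [1/19, 10/19, 1, 1, 1]
j=0 picked index 1: u0 ∈ [1/19, 10/19)
j=1 picked index 1: u0 ∈ [-14/95, 31/95)
j=2 picked index 1: u0 ∈ [-33/95, 12/95)
j=3 picked index 2: u0 ∈ [-7/95, 2/5)
j=4 picked index 2: u0 ∈ [-26/95, 1/5)
intersection: [1/19, 12/95)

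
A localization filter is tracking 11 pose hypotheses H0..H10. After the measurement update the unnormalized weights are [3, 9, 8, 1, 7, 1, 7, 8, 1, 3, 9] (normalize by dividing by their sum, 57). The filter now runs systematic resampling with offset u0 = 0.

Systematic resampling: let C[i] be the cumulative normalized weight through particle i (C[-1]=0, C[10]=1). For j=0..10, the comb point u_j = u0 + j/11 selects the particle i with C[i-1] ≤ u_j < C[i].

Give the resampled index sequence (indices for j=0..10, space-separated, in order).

C = [1/19, 4/19, 20/57, 7/19, 28/57, 29/57, 12/19, 44/57, 15/19, 16/19, 1]
j=0: u_0=0 ∈ [0, 1/19) → index 0
j=1: u_1=1/11 ∈ [1/19, 4/19) → index 1
j=2: u_2=2/11 ∈ [1/19, 4/19) → index 1
j=3: u_3=3/11 ∈ [4/19, 20/57) → index 2
j=4: u_4=4/11 ∈ [20/57, 7/19) → index 3
j=5: u_5=5/11 ∈ [7/19, 28/57) → index 4
j=6: u_6=6/11 ∈ [29/57, 12/19) → index 6
j=7: u_7=7/11 ∈ [12/19, 44/57) → index 7
j=8: u_8=8/11 ∈ [12/19, 44/57) → index 7
j=9: u_9=9/11 ∈ [15/19, 16/19) → index 9
j=10: u_10=10/11 ∈ [16/19, 1) → index 10

0 1 1 2 3 4 6 7 7 9 10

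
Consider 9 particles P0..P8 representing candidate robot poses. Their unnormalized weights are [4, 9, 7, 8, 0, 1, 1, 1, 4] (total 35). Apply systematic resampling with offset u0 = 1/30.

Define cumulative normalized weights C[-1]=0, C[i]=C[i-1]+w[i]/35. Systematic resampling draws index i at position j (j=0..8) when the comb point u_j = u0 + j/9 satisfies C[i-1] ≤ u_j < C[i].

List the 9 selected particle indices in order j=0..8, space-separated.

0 1 1 1 2 3 3 5 8

C = [4/35, 13/35, 4/7, 4/5, 4/5, 29/35, 6/7, 31/35, 1]
j=0: u_0=1/30 ∈ [0, 4/35) → index 0
j=1: u_1=13/90 ∈ [4/35, 13/35) → index 1
j=2: u_2=23/90 ∈ [4/35, 13/35) → index 1
j=3: u_3=11/30 ∈ [4/35, 13/35) → index 1
j=4: u_4=43/90 ∈ [13/35, 4/7) → index 2
j=5: u_5=53/90 ∈ [4/7, 4/5) → index 3
j=6: u_6=7/10 ∈ [4/7, 4/5) → index 3
j=7: u_7=73/90 ∈ [4/5, 29/35) → index 5
j=8: u_8=83/90 ∈ [31/35, 1) → index 8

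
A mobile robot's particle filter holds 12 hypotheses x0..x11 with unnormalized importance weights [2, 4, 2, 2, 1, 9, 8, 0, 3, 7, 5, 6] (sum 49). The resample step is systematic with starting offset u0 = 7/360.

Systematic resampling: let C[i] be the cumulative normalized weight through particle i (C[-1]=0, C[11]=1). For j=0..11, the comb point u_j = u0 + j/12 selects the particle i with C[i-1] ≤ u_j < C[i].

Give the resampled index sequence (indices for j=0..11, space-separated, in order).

0 1 3 5 5 6 6 8 9 9 10 11

C = [2/49, 6/49, 8/49, 10/49, 11/49, 20/49, 4/7, 4/7, 31/49, 38/49, 43/49, 1]
j=0: u_0=7/360 ∈ [0, 2/49) → index 0
j=1: u_1=37/360 ∈ [2/49, 6/49) → index 1
j=2: u_2=67/360 ∈ [8/49, 10/49) → index 3
j=3: u_3=97/360 ∈ [11/49, 20/49) → index 5
j=4: u_4=127/360 ∈ [11/49, 20/49) → index 5
j=5: u_5=157/360 ∈ [20/49, 4/7) → index 6
j=6: u_6=187/360 ∈ [20/49, 4/7) → index 6
j=7: u_7=217/360 ∈ [4/7, 31/49) → index 8
j=8: u_8=247/360 ∈ [31/49, 38/49) → index 9
j=9: u_9=277/360 ∈ [31/49, 38/49) → index 9
j=10: u_10=307/360 ∈ [38/49, 43/49) → index 10
j=11: u_11=337/360 ∈ [43/49, 1) → index 11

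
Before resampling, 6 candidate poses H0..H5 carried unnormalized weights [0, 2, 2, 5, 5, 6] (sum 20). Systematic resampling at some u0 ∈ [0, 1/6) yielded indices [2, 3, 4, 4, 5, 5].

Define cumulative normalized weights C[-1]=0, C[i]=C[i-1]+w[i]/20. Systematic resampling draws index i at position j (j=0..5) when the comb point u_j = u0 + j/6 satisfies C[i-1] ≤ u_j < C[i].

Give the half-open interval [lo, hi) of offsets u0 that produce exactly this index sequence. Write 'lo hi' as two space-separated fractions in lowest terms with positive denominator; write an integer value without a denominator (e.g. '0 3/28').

7/60 1/6

C = [0, 1/10, 1/5, 9/20, 7/10, 1]
j=0 picked index 2: u0 ∈ [1/10, 1/5)
j=1 picked index 3: u0 ∈ [1/30, 17/60)
j=2 picked index 4: u0 ∈ [7/60, 11/30)
j=3 picked index 4: u0 ∈ [-1/20, 1/5)
j=4 picked index 5: u0 ∈ [1/30, 1/3)
j=5 picked index 5: u0 ∈ [-2/15, 1/6)
intersection: [7/60, 1/6)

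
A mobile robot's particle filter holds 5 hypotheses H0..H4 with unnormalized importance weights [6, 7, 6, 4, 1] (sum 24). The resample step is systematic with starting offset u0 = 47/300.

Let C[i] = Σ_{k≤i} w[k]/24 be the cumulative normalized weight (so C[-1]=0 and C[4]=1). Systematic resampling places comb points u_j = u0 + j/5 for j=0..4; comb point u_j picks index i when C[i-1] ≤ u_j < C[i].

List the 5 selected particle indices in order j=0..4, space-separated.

C = [1/4, 13/24, 19/24, 23/24, 1]
j=0: u_0=47/300 ∈ [0, 1/4) → index 0
j=1: u_1=107/300 ∈ [1/4, 13/24) → index 1
j=2: u_2=167/300 ∈ [13/24, 19/24) → index 2
j=3: u_3=227/300 ∈ [13/24, 19/24) → index 2
j=4: u_4=287/300 ∈ [19/24, 23/24) → index 3

0 1 2 2 3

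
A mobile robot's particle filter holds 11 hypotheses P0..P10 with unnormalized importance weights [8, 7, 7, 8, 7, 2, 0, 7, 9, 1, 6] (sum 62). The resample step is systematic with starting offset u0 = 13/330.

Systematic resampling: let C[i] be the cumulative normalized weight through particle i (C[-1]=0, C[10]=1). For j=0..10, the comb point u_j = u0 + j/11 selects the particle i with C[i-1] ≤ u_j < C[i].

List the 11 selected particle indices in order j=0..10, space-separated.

C = [4/31, 15/62, 11/31, 15/31, 37/62, 39/62, 39/62, 23/31, 55/62, 28/31, 1]
j=0: u_0=13/330 ∈ [0, 4/31) → index 0
j=1: u_1=43/330 ∈ [4/31, 15/62) → index 1
j=2: u_2=73/330 ∈ [4/31, 15/62) → index 1
j=3: u_3=103/330 ∈ [15/62, 11/31) → index 2
j=4: u_4=133/330 ∈ [11/31, 15/31) → index 3
j=5: u_5=163/330 ∈ [15/31, 37/62) → index 4
j=6: u_6=193/330 ∈ [15/31, 37/62) → index 4
j=7: u_7=223/330 ∈ [39/62, 23/31) → index 7
j=8: u_8=23/30 ∈ [23/31, 55/62) → index 8
j=9: u_9=283/330 ∈ [23/31, 55/62) → index 8
j=10: u_10=313/330 ∈ [28/31, 1) → index 10

0 1 1 2 3 4 4 7 8 8 10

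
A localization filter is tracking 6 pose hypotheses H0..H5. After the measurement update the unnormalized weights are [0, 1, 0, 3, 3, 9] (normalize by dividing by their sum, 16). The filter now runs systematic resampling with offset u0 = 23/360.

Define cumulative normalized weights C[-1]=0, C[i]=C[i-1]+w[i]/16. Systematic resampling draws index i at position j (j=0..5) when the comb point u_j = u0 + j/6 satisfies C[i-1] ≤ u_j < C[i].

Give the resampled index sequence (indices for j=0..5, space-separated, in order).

C = [0, 1/16, 1/16, 1/4, 7/16, 1]
j=0: u_0=23/360 ∈ [1/16, 1/4) → index 3
j=1: u_1=83/360 ∈ [1/16, 1/4) → index 3
j=2: u_2=143/360 ∈ [1/4, 7/16) → index 4
j=3: u_3=203/360 ∈ [7/16, 1) → index 5
j=4: u_4=263/360 ∈ [7/16, 1) → index 5
j=5: u_5=323/360 ∈ [7/16, 1) → index 5

3 3 4 5 5 5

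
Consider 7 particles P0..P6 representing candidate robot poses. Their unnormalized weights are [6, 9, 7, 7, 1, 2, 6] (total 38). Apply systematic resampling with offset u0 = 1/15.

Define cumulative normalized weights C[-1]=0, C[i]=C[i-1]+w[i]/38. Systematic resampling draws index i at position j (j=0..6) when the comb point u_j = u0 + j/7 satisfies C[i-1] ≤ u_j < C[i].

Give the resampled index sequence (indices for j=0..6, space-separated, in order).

C = [3/19, 15/38, 11/19, 29/38, 15/19, 16/19, 1]
j=0: u_0=1/15 ∈ [0, 3/19) → index 0
j=1: u_1=22/105 ∈ [3/19, 15/38) → index 1
j=2: u_2=37/105 ∈ [3/19, 15/38) → index 1
j=3: u_3=52/105 ∈ [15/38, 11/19) → index 2
j=4: u_4=67/105 ∈ [11/19, 29/38) → index 3
j=5: u_5=82/105 ∈ [29/38, 15/19) → index 4
j=6: u_6=97/105 ∈ [16/19, 1) → index 6

0 1 1 2 3 4 6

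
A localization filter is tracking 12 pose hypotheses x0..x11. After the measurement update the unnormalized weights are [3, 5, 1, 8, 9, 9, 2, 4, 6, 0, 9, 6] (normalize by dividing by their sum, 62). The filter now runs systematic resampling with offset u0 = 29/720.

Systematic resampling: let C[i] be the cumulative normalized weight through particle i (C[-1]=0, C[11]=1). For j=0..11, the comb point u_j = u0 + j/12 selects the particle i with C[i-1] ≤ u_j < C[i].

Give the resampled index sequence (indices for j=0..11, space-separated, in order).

C = [3/62, 4/31, 9/62, 17/62, 13/31, 35/62, 37/62, 41/62, 47/62, 47/62, 28/31, 1]
j=0: u_0=29/720 ∈ [0, 3/62) → index 0
j=1: u_1=89/720 ∈ [3/62, 4/31) → index 1
j=2: u_2=149/720 ∈ [9/62, 17/62) → index 3
j=3: u_3=209/720 ∈ [17/62, 13/31) → index 4
j=4: u_4=269/720 ∈ [17/62, 13/31) → index 4
j=5: u_5=329/720 ∈ [13/31, 35/62) → index 5
j=6: u_6=389/720 ∈ [13/31, 35/62) → index 5
j=7: u_7=449/720 ∈ [37/62, 41/62) → index 7
j=8: u_8=509/720 ∈ [41/62, 47/62) → index 8
j=9: u_9=569/720 ∈ [47/62, 28/31) → index 10
j=10: u_10=629/720 ∈ [47/62, 28/31) → index 10
j=11: u_11=689/720 ∈ [28/31, 1) → index 11

0 1 3 4 4 5 5 7 8 10 10 11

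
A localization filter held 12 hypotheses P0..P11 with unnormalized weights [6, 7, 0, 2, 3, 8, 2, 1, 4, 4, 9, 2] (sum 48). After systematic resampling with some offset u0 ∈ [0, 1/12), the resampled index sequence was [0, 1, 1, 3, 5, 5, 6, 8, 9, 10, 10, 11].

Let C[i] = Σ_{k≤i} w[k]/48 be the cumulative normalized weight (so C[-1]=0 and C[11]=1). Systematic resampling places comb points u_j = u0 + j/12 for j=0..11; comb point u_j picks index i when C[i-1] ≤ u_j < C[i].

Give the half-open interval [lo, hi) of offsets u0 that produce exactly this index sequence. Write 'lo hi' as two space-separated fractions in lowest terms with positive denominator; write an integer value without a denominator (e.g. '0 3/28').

1/24 1/16

C = [1/8, 13/48, 13/48, 5/16, 3/8, 13/24, 7/12, 29/48, 11/16, 37/48, 23/24, 1]
j=0 picked index 0: u0 ∈ [0, 1/8)
j=1 picked index 1: u0 ∈ [1/24, 3/16)
j=2 picked index 1: u0 ∈ [-1/24, 5/48)
j=3 picked index 3: u0 ∈ [1/48, 1/16)
j=4 picked index 5: u0 ∈ [1/24, 5/24)
j=5 picked index 5: u0 ∈ [-1/24, 1/8)
j=6 picked index 6: u0 ∈ [1/24, 1/12)
j=7 picked index 8: u0 ∈ [1/48, 5/48)
j=8 picked index 9: u0 ∈ [1/48, 5/48)
j=9 picked index 10: u0 ∈ [1/48, 5/24)
j=10 picked index 10: u0 ∈ [-1/16, 1/8)
j=11 picked index 11: u0 ∈ [1/24, 1/12)
intersection: [1/24, 1/16)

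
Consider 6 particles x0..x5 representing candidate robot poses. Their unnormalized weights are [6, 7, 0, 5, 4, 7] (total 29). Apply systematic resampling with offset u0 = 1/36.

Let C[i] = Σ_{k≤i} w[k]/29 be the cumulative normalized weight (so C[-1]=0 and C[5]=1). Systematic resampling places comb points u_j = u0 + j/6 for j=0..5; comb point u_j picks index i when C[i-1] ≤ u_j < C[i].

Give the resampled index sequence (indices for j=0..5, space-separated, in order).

0 0 1 3 4 5

C = [6/29, 13/29, 13/29, 18/29, 22/29, 1]
j=0: u_0=1/36 ∈ [0, 6/29) → index 0
j=1: u_1=7/36 ∈ [0, 6/29) → index 0
j=2: u_2=13/36 ∈ [6/29, 13/29) → index 1
j=3: u_3=19/36 ∈ [13/29, 18/29) → index 3
j=4: u_4=25/36 ∈ [18/29, 22/29) → index 4
j=5: u_5=31/36 ∈ [22/29, 1) → index 5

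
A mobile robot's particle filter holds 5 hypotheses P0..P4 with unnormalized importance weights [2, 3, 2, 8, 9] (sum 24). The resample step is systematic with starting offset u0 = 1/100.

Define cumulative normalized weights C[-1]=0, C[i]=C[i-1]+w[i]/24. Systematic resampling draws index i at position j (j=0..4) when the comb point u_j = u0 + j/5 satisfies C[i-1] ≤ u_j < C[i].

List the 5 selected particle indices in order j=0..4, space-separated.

C = [1/12, 5/24, 7/24, 5/8, 1]
j=0: u_0=1/100 ∈ [0, 1/12) → index 0
j=1: u_1=21/100 ∈ [5/24, 7/24) → index 2
j=2: u_2=41/100 ∈ [7/24, 5/8) → index 3
j=3: u_3=61/100 ∈ [7/24, 5/8) → index 3
j=4: u_4=81/100 ∈ [5/8, 1) → index 4

0 2 3 3 4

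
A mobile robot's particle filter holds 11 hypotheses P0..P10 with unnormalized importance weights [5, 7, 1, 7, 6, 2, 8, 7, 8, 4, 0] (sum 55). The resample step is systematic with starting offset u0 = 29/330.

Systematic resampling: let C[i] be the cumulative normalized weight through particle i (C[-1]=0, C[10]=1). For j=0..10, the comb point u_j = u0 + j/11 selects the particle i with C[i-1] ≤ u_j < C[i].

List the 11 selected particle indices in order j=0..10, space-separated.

0 1 3 3 4 6 6 7 8 8 9

C = [1/11, 12/55, 13/55, 4/11, 26/55, 28/55, 36/55, 43/55, 51/55, 1, 1]
j=0: u_0=29/330 ∈ [0, 1/11) → index 0
j=1: u_1=59/330 ∈ [1/11, 12/55) → index 1
j=2: u_2=89/330 ∈ [13/55, 4/11) → index 3
j=3: u_3=119/330 ∈ [13/55, 4/11) → index 3
j=4: u_4=149/330 ∈ [4/11, 26/55) → index 4
j=5: u_5=179/330 ∈ [28/55, 36/55) → index 6
j=6: u_6=19/30 ∈ [28/55, 36/55) → index 6
j=7: u_7=239/330 ∈ [36/55, 43/55) → index 7
j=8: u_8=269/330 ∈ [43/55, 51/55) → index 8
j=9: u_9=299/330 ∈ [43/55, 51/55) → index 8
j=10: u_10=329/330 ∈ [51/55, 1) → index 9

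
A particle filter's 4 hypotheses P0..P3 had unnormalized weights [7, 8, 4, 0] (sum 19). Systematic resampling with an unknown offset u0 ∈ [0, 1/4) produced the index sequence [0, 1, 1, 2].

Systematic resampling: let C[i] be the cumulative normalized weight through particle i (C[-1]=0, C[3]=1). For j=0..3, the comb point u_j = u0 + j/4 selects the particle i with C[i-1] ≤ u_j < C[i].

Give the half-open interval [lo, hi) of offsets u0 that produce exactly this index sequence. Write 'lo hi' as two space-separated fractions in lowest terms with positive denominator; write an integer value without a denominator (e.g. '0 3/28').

9/76 1/4

C = [7/19, 15/19, 1, 1]
j=0 picked index 0: u0 ∈ [0, 7/19)
j=1 picked index 1: u0 ∈ [9/76, 41/76)
j=2 picked index 1: u0 ∈ [-5/38, 11/38)
j=3 picked index 2: u0 ∈ [3/76, 1/4)
intersection: [9/76, 1/4)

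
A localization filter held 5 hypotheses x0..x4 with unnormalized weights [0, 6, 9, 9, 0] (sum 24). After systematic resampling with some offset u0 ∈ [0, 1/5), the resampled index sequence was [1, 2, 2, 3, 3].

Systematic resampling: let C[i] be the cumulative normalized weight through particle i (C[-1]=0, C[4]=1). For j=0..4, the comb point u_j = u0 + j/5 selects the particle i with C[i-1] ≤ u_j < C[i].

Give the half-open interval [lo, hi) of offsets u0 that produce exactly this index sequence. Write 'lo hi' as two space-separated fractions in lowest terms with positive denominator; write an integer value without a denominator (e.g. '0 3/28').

1/20 1/5

C = [0, 1/4, 5/8, 1, 1]
j=0 picked index 1: u0 ∈ [0, 1/4)
j=1 picked index 2: u0 ∈ [1/20, 17/40)
j=2 picked index 2: u0 ∈ [-3/20, 9/40)
j=3 picked index 3: u0 ∈ [1/40, 2/5)
j=4 picked index 3: u0 ∈ [-7/40, 1/5)
intersection: [1/20, 1/5)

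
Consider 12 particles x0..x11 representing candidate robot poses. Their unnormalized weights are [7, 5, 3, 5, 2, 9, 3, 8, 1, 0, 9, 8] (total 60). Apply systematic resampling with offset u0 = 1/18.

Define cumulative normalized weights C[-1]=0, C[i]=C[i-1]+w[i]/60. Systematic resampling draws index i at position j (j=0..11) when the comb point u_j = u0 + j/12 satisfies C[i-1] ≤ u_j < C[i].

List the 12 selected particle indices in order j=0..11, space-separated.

0 1 2 3 5 5 6 7 10 10 11 11

C = [7/60, 1/5, 1/4, 1/3, 11/30, 31/60, 17/30, 7/10, 43/60, 43/60, 13/15, 1]
j=0: u_0=1/18 ∈ [0, 7/60) → index 0
j=1: u_1=5/36 ∈ [7/60, 1/5) → index 1
j=2: u_2=2/9 ∈ [1/5, 1/4) → index 2
j=3: u_3=11/36 ∈ [1/4, 1/3) → index 3
j=4: u_4=7/18 ∈ [11/30, 31/60) → index 5
j=5: u_5=17/36 ∈ [11/30, 31/60) → index 5
j=6: u_6=5/9 ∈ [31/60, 17/30) → index 6
j=7: u_7=23/36 ∈ [17/30, 7/10) → index 7
j=8: u_8=13/18 ∈ [43/60, 13/15) → index 10
j=9: u_9=29/36 ∈ [43/60, 13/15) → index 10
j=10: u_10=8/9 ∈ [13/15, 1) → index 11
j=11: u_11=35/36 ∈ [13/15, 1) → index 11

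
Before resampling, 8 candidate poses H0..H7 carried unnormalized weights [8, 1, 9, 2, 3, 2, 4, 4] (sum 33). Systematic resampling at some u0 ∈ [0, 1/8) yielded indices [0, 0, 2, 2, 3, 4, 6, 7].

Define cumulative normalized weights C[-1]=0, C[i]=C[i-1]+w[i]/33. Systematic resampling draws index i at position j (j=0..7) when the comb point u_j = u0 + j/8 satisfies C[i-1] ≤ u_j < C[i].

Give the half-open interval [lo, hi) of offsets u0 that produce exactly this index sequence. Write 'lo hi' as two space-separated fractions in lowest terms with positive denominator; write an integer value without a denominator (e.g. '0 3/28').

C = [8/33, 3/11, 6/11, 20/33, 23/33, 25/33, 29/33, 1]
j=0 picked index 0: u0 ∈ [0, 8/33)
j=1 picked index 0: u0 ∈ [-1/8, 31/264)
j=2 picked index 2: u0 ∈ [1/44, 13/44)
j=3 picked index 2: u0 ∈ [-9/88, 15/88)
j=4 picked index 3: u0 ∈ [1/22, 7/66)
j=5 picked index 4: u0 ∈ [-5/264, 19/264)
j=6 picked index 6: u0 ∈ [1/132, 17/132)
j=7 picked index 7: u0 ∈ [1/264, 1/8)
intersection: [1/22, 19/264)

1/22 19/264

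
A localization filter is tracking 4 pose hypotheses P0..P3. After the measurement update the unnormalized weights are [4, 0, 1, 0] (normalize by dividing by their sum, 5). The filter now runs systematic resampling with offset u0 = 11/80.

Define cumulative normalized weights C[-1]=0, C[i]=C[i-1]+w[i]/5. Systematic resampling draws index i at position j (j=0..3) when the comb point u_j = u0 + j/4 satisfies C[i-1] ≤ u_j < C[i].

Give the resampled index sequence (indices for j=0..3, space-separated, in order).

C = [4/5, 4/5, 1, 1]
j=0: u_0=11/80 ∈ [0, 4/5) → index 0
j=1: u_1=31/80 ∈ [0, 4/5) → index 0
j=2: u_2=51/80 ∈ [0, 4/5) → index 0
j=3: u_3=71/80 ∈ [4/5, 1) → index 2

0 0 0 2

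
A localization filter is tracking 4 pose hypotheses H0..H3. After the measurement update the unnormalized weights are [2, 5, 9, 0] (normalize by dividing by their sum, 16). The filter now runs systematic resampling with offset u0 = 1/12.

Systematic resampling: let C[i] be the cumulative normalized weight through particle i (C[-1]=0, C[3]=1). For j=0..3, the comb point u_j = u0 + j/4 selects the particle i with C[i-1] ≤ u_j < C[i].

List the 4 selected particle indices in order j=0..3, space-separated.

C = [1/8, 7/16, 1, 1]
j=0: u_0=1/12 ∈ [0, 1/8) → index 0
j=1: u_1=1/3 ∈ [1/8, 7/16) → index 1
j=2: u_2=7/12 ∈ [7/16, 1) → index 2
j=3: u_3=5/6 ∈ [7/16, 1) → index 2

0 1 2 2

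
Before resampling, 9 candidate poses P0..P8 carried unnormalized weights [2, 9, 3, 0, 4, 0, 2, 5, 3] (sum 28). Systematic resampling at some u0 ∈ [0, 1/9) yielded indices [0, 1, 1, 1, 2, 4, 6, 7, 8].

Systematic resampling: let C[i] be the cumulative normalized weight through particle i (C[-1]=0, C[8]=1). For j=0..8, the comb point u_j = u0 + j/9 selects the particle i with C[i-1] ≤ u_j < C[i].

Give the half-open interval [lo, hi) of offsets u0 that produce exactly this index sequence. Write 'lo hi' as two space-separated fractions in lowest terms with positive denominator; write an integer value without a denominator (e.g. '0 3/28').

1/252 1/21

C = [1/14, 11/28, 1/2, 1/2, 9/14, 9/14, 5/7, 25/28, 1]
j=0 picked index 0: u0 ∈ [0, 1/14)
j=1 picked index 1: u0 ∈ [-5/126, 71/252)
j=2 picked index 1: u0 ∈ [-19/126, 43/252)
j=3 picked index 1: u0 ∈ [-11/42, 5/84)
j=4 picked index 2: u0 ∈ [-13/252, 1/18)
j=5 picked index 4: u0 ∈ [-1/18, 11/126)
j=6 picked index 6: u0 ∈ [-1/42, 1/21)
j=7 picked index 7: u0 ∈ [-4/63, 29/252)
j=8 picked index 8: u0 ∈ [1/252, 1/9)
intersection: [1/252, 1/21)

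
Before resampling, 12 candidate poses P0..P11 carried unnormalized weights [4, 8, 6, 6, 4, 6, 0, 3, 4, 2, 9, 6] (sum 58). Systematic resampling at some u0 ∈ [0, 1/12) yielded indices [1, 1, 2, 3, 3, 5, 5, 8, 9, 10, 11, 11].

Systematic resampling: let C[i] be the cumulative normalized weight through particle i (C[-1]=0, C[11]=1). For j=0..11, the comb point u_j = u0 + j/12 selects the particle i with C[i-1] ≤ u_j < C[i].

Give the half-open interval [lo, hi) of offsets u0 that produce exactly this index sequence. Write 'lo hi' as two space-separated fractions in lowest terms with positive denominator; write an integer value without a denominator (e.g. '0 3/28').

C = [2/29, 6/29, 9/29, 12/29, 14/29, 17/29, 17/29, 37/58, 41/58, 43/58, 26/29, 1]
j=0 picked index 1: u0 ∈ [2/29, 6/29)
j=1 picked index 1: u0 ∈ [-5/348, 43/348)
j=2 picked index 2: u0 ∈ [7/174, 25/174)
j=3 picked index 3: u0 ∈ [7/116, 19/116)
j=4 picked index 3: u0 ∈ [-2/87, 7/87)
j=5 picked index 5: u0 ∈ [23/348, 59/348)
j=6 picked index 5: u0 ∈ [-1/58, 5/58)
j=7 picked index 8: u0 ∈ [19/348, 43/348)
j=8 picked index 9: u0 ∈ [7/174, 13/174)
j=9 picked index 10: u0 ∈ [-1/116, 17/116)
j=10 picked index 11: u0 ∈ [11/174, 1/6)
j=11 picked index 11: u0 ∈ [-7/348, 1/12)
intersection: [2/29, 13/174)

2/29 13/174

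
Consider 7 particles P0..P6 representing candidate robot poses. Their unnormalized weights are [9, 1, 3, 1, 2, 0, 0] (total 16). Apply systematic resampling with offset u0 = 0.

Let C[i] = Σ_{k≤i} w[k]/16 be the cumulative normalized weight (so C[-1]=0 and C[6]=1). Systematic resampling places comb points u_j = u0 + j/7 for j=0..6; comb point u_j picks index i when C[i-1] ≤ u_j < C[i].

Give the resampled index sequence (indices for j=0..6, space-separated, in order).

C = [9/16, 5/8, 13/16, 7/8, 1, 1, 1]
j=0: u_0=0 ∈ [0, 9/16) → index 0
j=1: u_1=1/7 ∈ [0, 9/16) → index 0
j=2: u_2=2/7 ∈ [0, 9/16) → index 0
j=3: u_3=3/7 ∈ [0, 9/16) → index 0
j=4: u_4=4/7 ∈ [9/16, 5/8) → index 1
j=5: u_5=5/7 ∈ [5/8, 13/16) → index 2
j=6: u_6=6/7 ∈ [13/16, 7/8) → index 3

0 0 0 0 1 2 3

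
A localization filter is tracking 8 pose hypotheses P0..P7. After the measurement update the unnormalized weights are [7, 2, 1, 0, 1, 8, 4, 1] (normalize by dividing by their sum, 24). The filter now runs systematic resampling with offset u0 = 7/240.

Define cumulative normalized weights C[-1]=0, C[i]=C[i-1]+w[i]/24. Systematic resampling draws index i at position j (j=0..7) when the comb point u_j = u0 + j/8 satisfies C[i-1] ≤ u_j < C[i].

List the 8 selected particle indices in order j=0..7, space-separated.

0 0 0 2 5 5 5 6

C = [7/24, 3/8, 5/12, 5/12, 11/24, 19/24, 23/24, 1]
j=0: u_0=7/240 ∈ [0, 7/24) → index 0
j=1: u_1=37/240 ∈ [0, 7/24) → index 0
j=2: u_2=67/240 ∈ [0, 7/24) → index 0
j=3: u_3=97/240 ∈ [3/8, 5/12) → index 2
j=4: u_4=127/240 ∈ [11/24, 19/24) → index 5
j=5: u_5=157/240 ∈ [11/24, 19/24) → index 5
j=6: u_6=187/240 ∈ [11/24, 19/24) → index 5
j=7: u_7=217/240 ∈ [19/24, 23/24) → index 6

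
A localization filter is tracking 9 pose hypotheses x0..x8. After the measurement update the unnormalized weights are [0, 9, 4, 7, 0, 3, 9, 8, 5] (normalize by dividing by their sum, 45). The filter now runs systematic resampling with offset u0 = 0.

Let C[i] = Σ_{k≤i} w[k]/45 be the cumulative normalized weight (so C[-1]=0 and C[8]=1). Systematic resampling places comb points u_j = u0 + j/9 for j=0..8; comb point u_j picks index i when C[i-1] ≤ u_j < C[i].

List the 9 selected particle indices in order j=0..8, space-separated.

C = [0, 1/5, 13/45, 4/9, 4/9, 23/45, 32/45, 8/9, 1]
j=0: u_0=0 ∈ [0, 1/5) → index 1
j=1: u_1=1/9 ∈ [0, 1/5) → index 1
j=2: u_2=2/9 ∈ [1/5, 13/45) → index 2
j=3: u_3=1/3 ∈ [13/45, 4/9) → index 3
j=4: u_4=4/9 ∈ [4/9, 23/45) → index 5
j=5: u_5=5/9 ∈ [23/45, 32/45) → index 6
j=6: u_6=2/3 ∈ [23/45, 32/45) → index 6
j=7: u_7=7/9 ∈ [32/45, 8/9) → index 7
j=8: u_8=8/9 ∈ [8/9, 1) → index 8

1 1 2 3 5 6 6 7 8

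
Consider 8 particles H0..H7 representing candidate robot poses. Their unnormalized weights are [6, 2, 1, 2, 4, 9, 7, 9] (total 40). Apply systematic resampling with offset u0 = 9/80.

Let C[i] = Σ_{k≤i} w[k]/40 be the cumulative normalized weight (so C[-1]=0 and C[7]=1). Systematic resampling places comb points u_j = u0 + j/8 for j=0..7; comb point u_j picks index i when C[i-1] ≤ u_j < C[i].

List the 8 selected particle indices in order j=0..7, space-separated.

C = [3/20, 1/5, 9/40, 11/40, 3/8, 3/5, 31/40, 1]
j=0: u_0=9/80 ∈ [0, 3/20) → index 0
j=1: u_1=19/80 ∈ [9/40, 11/40) → index 3
j=2: u_2=29/80 ∈ [11/40, 3/8) → index 4
j=3: u_3=39/80 ∈ [3/8, 3/5) → index 5
j=4: u_4=49/80 ∈ [3/5, 31/40) → index 6
j=5: u_5=59/80 ∈ [3/5, 31/40) → index 6
j=6: u_6=69/80 ∈ [31/40, 1) → index 7
j=7: u_7=79/80 ∈ [31/40, 1) → index 7

0 3 4 5 6 6 7 7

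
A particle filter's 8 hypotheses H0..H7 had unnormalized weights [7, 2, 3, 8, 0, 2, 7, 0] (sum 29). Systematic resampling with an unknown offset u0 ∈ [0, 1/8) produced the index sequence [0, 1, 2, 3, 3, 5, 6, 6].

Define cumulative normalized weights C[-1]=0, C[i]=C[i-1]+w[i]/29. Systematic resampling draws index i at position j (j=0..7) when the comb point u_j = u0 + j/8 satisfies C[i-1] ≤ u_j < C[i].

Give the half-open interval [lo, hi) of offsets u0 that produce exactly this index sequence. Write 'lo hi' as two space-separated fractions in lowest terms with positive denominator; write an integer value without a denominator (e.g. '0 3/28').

C = [7/29, 9/29, 12/29, 20/29, 20/29, 22/29, 1, 1]
j=0 picked index 0: u0 ∈ [0, 7/29)
j=1 picked index 1: u0 ∈ [27/232, 43/232)
j=2 picked index 2: u0 ∈ [7/116, 19/116)
j=3 picked index 3: u0 ∈ [9/232, 73/232)
j=4 picked index 3: u0 ∈ [-5/58, 11/58)
j=5 picked index 5: u0 ∈ [15/232, 31/232)
j=6 picked index 6: u0 ∈ [1/116, 1/4)
j=7 picked index 6: u0 ∈ [-27/232, 1/8)
intersection: [27/232, 1/8)

27/232 1/8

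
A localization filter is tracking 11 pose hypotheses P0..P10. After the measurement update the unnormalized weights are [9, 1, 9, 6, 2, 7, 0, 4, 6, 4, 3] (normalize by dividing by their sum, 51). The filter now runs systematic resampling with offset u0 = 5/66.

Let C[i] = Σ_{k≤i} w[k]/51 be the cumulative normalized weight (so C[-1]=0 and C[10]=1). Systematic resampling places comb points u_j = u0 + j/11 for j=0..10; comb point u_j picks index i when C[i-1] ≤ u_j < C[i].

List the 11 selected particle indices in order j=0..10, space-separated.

0 0 2 2 3 5 5 7 8 9 10

C = [3/17, 10/51, 19/51, 25/51, 9/17, 2/3, 2/3, 38/51, 44/51, 16/17, 1]
j=0: u_0=5/66 ∈ [0, 3/17) → index 0
j=1: u_1=1/6 ∈ [0, 3/17) → index 0
j=2: u_2=17/66 ∈ [10/51, 19/51) → index 2
j=3: u_3=23/66 ∈ [10/51, 19/51) → index 2
j=4: u_4=29/66 ∈ [19/51, 25/51) → index 3
j=5: u_5=35/66 ∈ [9/17, 2/3) → index 5
j=6: u_6=41/66 ∈ [9/17, 2/3) → index 5
j=7: u_7=47/66 ∈ [2/3, 38/51) → index 7
j=8: u_8=53/66 ∈ [38/51, 44/51) → index 8
j=9: u_9=59/66 ∈ [44/51, 16/17) → index 9
j=10: u_10=65/66 ∈ [16/17, 1) → index 10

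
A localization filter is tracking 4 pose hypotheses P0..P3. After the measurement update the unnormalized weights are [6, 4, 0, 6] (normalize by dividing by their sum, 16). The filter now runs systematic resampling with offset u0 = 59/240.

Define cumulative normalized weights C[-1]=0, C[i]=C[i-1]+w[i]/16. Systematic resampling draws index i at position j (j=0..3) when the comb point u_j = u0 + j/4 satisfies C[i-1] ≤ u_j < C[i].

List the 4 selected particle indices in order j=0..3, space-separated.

C = [3/8, 5/8, 5/8, 1]
j=0: u_0=59/240 ∈ [0, 3/8) → index 0
j=1: u_1=119/240 ∈ [3/8, 5/8) → index 1
j=2: u_2=179/240 ∈ [5/8, 1) → index 3
j=3: u_3=239/240 ∈ [5/8, 1) → index 3

0 1 3 3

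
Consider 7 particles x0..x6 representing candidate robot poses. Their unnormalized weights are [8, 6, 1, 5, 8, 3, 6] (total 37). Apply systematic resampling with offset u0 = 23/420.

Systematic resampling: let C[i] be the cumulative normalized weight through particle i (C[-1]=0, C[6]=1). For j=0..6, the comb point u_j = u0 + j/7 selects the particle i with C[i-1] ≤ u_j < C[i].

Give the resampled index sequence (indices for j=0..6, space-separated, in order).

C = [8/37, 14/37, 15/37, 20/37, 28/37, 31/37, 1]
j=0: u_0=23/420 ∈ [0, 8/37) → index 0
j=1: u_1=83/420 ∈ [0, 8/37) → index 0
j=2: u_2=143/420 ∈ [8/37, 14/37) → index 1
j=3: u_3=29/60 ∈ [15/37, 20/37) → index 3
j=4: u_4=263/420 ∈ [20/37, 28/37) → index 4
j=5: u_5=323/420 ∈ [28/37, 31/37) → index 5
j=6: u_6=383/420 ∈ [31/37, 1) → index 6

0 0 1 3 4 5 6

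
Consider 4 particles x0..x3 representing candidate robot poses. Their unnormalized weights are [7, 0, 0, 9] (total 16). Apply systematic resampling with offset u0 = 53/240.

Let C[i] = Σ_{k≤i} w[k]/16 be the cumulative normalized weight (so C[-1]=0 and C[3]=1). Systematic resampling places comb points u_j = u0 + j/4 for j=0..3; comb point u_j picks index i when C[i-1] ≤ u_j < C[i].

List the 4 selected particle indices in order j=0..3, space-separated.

C = [7/16, 7/16, 7/16, 1]
j=0: u_0=53/240 ∈ [0, 7/16) → index 0
j=1: u_1=113/240 ∈ [7/16, 1) → index 3
j=2: u_2=173/240 ∈ [7/16, 1) → index 3
j=3: u_3=233/240 ∈ [7/16, 1) → index 3

0 3 3 3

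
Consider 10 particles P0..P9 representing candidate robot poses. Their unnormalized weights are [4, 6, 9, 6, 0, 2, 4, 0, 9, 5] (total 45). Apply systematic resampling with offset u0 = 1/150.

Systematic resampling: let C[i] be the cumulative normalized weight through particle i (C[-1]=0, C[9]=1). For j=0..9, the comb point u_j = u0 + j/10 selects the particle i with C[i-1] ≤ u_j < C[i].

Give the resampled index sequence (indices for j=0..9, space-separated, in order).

0 1 1 2 2 3 6 8 8 9

C = [4/45, 2/9, 19/45, 5/9, 5/9, 3/5, 31/45, 31/45, 8/9, 1]
j=0: u_0=1/150 ∈ [0, 4/45) → index 0
j=1: u_1=8/75 ∈ [4/45, 2/9) → index 1
j=2: u_2=31/150 ∈ [4/45, 2/9) → index 1
j=3: u_3=23/75 ∈ [2/9, 19/45) → index 2
j=4: u_4=61/150 ∈ [2/9, 19/45) → index 2
j=5: u_5=38/75 ∈ [19/45, 5/9) → index 3
j=6: u_6=91/150 ∈ [3/5, 31/45) → index 6
j=7: u_7=53/75 ∈ [31/45, 8/9) → index 8
j=8: u_8=121/150 ∈ [31/45, 8/9) → index 8
j=9: u_9=68/75 ∈ [8/9, 1) → index 9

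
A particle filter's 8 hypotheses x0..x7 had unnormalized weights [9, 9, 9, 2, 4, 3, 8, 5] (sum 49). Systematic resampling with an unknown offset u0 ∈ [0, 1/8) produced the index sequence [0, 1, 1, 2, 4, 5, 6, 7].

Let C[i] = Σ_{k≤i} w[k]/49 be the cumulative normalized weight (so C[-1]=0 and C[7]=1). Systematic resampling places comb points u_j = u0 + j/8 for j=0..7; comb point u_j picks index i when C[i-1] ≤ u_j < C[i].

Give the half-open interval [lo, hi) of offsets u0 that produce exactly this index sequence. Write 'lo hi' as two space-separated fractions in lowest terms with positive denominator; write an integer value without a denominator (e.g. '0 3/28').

9/98 43/392

C = [9/49, 18/49, 27/49, 29/49, 33/49, 36/49, 44/49, 1]
j=0 picked index 0: u0 ∈ [0, 9/49)
j=1 picked index 1: u0 ∈ [23/392, 95/392)
j=2 picked index 1: u0 ∈ [-13/196, 23/196)
j=3 picked index 2: u0 ∈ [-3/392, 69/392)
j=4 picked index 4: u0 ∈ [9/98, 17/98)
j=5 picked index 5: u0 ∈ [19/392, 43/392)
j=6 picked index 6: u0 ∈ [-3/196, 29/196)
j=7 picked index 7: u0 ∈ [9/392, 1/8)
intersection: [9/98, 43/392)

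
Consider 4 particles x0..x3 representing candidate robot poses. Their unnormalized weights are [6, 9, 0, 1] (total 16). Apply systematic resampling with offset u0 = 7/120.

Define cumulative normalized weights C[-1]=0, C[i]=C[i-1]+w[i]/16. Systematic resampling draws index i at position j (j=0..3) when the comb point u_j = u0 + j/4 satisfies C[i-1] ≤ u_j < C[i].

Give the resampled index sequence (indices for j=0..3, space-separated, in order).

C = [3/8, 15/16, 15/16, 1]
j=0: u_0=7/120 ∈ [0, 3/8) → index 0
j=1: u_1=37/120 ∈ [0, 3/8) → index 0
j=2: u_2=67/120 ∈ [3/8, 15/16) → index 1
j=3: u_3=97/120 ∈ [3/8, 15/16) → index 1

0 0 1 1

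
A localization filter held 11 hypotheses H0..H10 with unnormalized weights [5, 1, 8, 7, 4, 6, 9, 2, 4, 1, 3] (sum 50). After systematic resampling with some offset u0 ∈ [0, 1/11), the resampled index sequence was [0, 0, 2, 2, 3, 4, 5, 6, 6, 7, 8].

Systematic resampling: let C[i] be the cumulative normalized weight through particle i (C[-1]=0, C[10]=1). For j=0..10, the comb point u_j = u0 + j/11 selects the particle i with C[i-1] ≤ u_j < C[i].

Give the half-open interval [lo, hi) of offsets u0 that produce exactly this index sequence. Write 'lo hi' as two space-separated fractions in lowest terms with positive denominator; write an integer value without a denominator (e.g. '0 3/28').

0 2/275

C = [1/10, 3/25, 7/25, 21/50, 1/2, 31/50, 4/5, 21/25, 23/25, 47/50, 1]
j=0 picked index 0: u0 ∈ [0, 1/10)
j=1 picked index 0: u0 ∈ [-1/11, 1/110)
j=2 picked index 2: u0 ∈ [-17/275, 27/275)
j=3 picked index 2: u0 ∈ [-42/275, 2/275)
j=4 picked index 3: u0 ∈ [-23/275, 31/550)
j=5 picked index 4: u0 ∈ [-19/550, 1/22)
j=6 picked index 5: u0 ∈ [-1/22, 41/550)
j=7 picked index 6: u0 ∈ [-9/550, 9/55)
j=8 picked index 6: u0 ∈ [-59/550, 4/55)
j=9 picked index 7: u0 ∈ [-1/55, 6/275)
j=10 picked index 8: u0 ∈ [-19/275, 3/275)
intersection: [0, 2/275)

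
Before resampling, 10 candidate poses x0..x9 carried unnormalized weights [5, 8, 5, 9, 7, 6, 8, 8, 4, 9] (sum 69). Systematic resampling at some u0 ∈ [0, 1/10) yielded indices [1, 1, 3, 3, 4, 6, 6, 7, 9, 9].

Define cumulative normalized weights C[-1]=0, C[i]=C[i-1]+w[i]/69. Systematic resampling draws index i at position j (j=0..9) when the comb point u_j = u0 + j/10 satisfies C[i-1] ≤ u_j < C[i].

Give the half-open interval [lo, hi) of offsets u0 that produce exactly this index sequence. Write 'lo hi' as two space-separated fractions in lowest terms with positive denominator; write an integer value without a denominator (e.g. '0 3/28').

11/138 61/690

C = [5/69, 13/69, 6/23, 9/23, 34/69, 40/69, 16/23, 56/69, 20/23, 1]
j=0 picked index 1: u0 ∈ [5/69, 13/69)
j=1 picked index 1: u0 ∈ [-19/690, 61/690)
j=2 picked index 3: u0 ∈ [7/115, 22/115)
j=3 picked index 3: u0 ∈ [-9/230, 21/230)
j=4 picked index 4: u0 ∈ [-1/115, 32/345)
j=5 picked index 6: u0 ∈ [11/138, 9/46)
j=6 picked index 6: u0 ∈ [-7/345, 11/115)
j=7 picked index 7: u0 ∈ [-1/230, 77/690)
j=8 picked index 9: u0 ∈ [8/115, 1/5)
j=9 picked index 9: u0 ∈ [-7/230, 1/10)
intersection: [11/138, 61/690)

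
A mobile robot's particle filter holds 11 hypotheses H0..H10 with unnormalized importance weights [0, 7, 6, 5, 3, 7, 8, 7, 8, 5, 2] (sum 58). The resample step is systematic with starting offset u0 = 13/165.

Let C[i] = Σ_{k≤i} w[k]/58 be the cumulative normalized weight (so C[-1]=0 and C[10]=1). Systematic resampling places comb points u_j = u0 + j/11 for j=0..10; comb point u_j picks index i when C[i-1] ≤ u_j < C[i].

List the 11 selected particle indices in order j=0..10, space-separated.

1 2 3 4 5 6 7 7 8 9 10

C = [0, 7/58, 13/58, 9/29, 21/58, 14/29, 18/29, 43/58, 51/58, 28/29, 1]
j=0: u_0=13/165 ∈ [0, 7/58) → index 1
j=1: u_1=28/165 ∈ [7/58, 13/58) → index 2
j=2: u_2=43/165 ∈ [13/58, 9/29) → index 3
j=3: u_3=58/165 ∈ [9/29, 21/58) → index 4
j=4: u_4=73/165 ∈ [21/58, 14/29) → index 5
j=5: u_5=8/15 ∈ [14/29, 18/29) → index 6
j=6: u_6=103/165 ∈ [18/29, 43/58) → index 7
j=7: u_7=118/165 ∈ [18/29, 43/58) → index 7
j=8: u_8=133/165 ∈ [43/58, 51/58) → index 8
j=9: u_9=148/165 ∈ [51/58, 28/29) → index 9
j=10: u_10=163/165 ∈ [28/29, 1) → index 10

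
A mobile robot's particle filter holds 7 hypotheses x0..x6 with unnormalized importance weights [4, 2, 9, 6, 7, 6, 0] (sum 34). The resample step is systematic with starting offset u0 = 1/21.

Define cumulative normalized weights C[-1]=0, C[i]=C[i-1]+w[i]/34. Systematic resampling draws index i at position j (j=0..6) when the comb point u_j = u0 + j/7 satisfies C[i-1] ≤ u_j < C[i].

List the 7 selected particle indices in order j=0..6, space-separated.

0 2 2 3 4 4 5

C = [2/17, 3/17, 15/34, 21/34, 14/17, 1, 1]
j=0: u_0=1/21 ∈ [0, 2/17) → index 0
j=1: u_1=4/21 ∈ [3/17, 15/34) → index 2
j=2: u_2=1/3 ∈ [3/17, 15/34) → index 2
j=3: u_3=10/21 ∈ [15/34, 21/34) → index 3
j=4: u_4=13/21 ∈ [21/34, 14/17) → index 4
j=5: u_5=16/21 ∈ [21/34, 14/17) → index 4
j=6: u_6=19/21 ∈ [14/17, 1) → index 5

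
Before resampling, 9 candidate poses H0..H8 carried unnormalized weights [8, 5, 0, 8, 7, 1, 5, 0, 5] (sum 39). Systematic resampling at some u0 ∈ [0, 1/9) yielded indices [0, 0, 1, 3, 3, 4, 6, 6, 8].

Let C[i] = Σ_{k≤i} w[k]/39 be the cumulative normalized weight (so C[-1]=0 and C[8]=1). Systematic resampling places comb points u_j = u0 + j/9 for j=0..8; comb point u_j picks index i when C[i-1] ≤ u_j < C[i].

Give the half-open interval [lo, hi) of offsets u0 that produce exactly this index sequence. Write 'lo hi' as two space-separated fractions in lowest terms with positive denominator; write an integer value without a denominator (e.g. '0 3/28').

C = [8/39, 1/3, 1/3, 7/13, 28/39, 29/39, 34/39, 34/39, 1]
j=0 picked index 0: u0 ∈ [0, 8/39)
j=1 picked index 0: u0 ∈ [-1/9, 11/117)
j=2 picked index 1: u0 ∈ [-2/117, 1/9)
j=3 picked index 3: u0 ∈ [0, 8/39)
j=4 picked index 3: u0 ∈ [-1/9, 11/117)
j=5 picked index 4: u0 ∈ [-2/117, 19/117)
j=6 picked index 6: u0 ∈ [1/13, 8/39)
j=7 picked index 6: u0 ∈ [-4/117, 11/117)
j=8 picked index 8: u0 ∈ [-2/117, 1/9)
intersection: [1/13, 11/117)

1/13 11/117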